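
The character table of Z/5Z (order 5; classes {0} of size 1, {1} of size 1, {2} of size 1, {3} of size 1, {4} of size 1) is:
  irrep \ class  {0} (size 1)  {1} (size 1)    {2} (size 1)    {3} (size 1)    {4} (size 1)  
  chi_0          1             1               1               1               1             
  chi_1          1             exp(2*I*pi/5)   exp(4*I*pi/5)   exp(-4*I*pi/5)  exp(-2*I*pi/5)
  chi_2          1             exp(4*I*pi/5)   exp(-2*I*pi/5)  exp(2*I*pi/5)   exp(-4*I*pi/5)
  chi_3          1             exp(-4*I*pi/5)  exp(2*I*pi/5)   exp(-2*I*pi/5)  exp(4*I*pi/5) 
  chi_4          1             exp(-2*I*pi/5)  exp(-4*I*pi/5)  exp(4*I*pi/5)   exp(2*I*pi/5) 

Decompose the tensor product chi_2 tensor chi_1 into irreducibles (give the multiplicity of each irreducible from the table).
chi_2 tensor chi_1 = chi_3 (all other irreducibles have multiplicity 0).

Working: The character of a tensor product is the pointwise product (chi_2 * chi_1)(C) = chi_2(C) * chi_1(C):
  {0}: (1)*(1), {1}: (exp(4*I*pi/5))*(exp(2*I*pi/5)), {2}: (exp(-2*I*pi/5))*(exp(4*I*pi/5)), {3}: (exp(2*I*pi/5))*(exp(-4*I*pi/5)), {4}: (exp(-4*I*pi/5))*(exp(-2*I*pi/5))
so (chi_2 * chi_1) takes values
  {0} -> 1, {1} -> exp(-4*I*pi/5), {2} -> exp(2*I*pi/5), {3} -> exp(-2*I*pi/5), {4} -> exp(4*I*pi/5).
Now take the inner product of this character with each irreducible chi from the table, <chi_2*chi_1, chi> = (1/5) sum_C |C| (chi_2*chi_1)(C) conj(chi(C)):
  <chi_2*chi_1, chi_0> = (1/5)[1*(1)*conj(1) + 1*(exp(-4*I*pi/5))*conj(1) + 1*(exp(2*I*pi/5))*conj(1) + 1*(exp(-2*I*pi/5))*conj(1) + 1*(exp(4*I*pi/5))*conj(1)]
      = (1/5)[(1) + (exp(-4*I*pi/5)) + (exp(2*I*pi/5)) + (exp(-2*I*pi/5)) + (exp(4*I*pi/5))] = 0/5 = 0
  <chi_2*chi_1, chi_1> = (1/5)[1*(1)*conj(1) + 1*(exp(-4*I*pi/5))*conj(exp(2*I*pi/5)) + 1*(exp(2*I*pi/5))*conj(exp(4*I*pi/5)) + 1*(exp(-2*I*pi/5))*conj(exp(-4*I*pi/5)) + 1*(exp(4*I*pi/5))*conj(exp(-2*I*pi/5))]
      = (1/5)[(1) + (exp(4*I*pi/5)) + (exp(-2*I*pi/5)) + (exp(2*I*pi/5)) + (exp(-4*I*pi/5))] = 0/5 = 0
  <chi_2*chi_1, chi_2> = (1/5)[1*(1)*conj(1) + 1*(exp(-4*I*pi/5))*conj(exp(4*I*pi/5)) + 1*(exp(2*I*pi/5))*conj(exp(-2*I*pi/5)) + 1*(exp(-2*I*pi/5))*conj(exp(2*I*pi/5)) + 1*(exp(4*I*pi/5))*conj(exp(-4*I*pi/5))]
      = (1/5)[(1) + (exp(2*I*pi/5)) + (exp(4*I*pi/5)) + (exp(-4*I*pi/5)) + (exp(-2*I*pi/5))] = 0/5 = 0
  <chi_2*chi_1, chi_3> = (1/5)[1*(1)*conj(1) + 1*(exp(-4*I*pi/5))*conj(exp(-4*I*pi/5)) + 1*(exp(2*I*pi/5))*conj(exp(2*I*pi/5)) + 1*(exp(-2*I*pi/5))*conj(exp(-2*I*pi/5)) + 1*(exp(4*I*pi/5))*conj(exp(4*I*pi/5))]
      = (1/5)[(1) + (1) + (1) + (1) + (1)] = 5/5 = 1
  <chi_2*chi_1, chi_4> = (1/5)[1*(1)*conj(1) + 1*(exp(-4*I*pi/5))*conj(exp(-2*I*pi/5)) + 1*(exp(2*I*pi/5))*conj(exp(-4*I*pi/5)) + 1*(exp(-2*I*pi/5))*conj(exp(4*I*pi/5)) + 1*(exp(4*I*pi/5))*conj(exp(2*I*pi/5))]
      = (1/5)[(1) + (exp(-2*I*pi/5)) + (exp(-4*I*pi/5)) + (exp(4*I*pi/5)) + (exp(2*I*pi/5))] = 0/5 = 0
(Exp terms are combined using exp(i*s)*conj(exp(i*t)) = exp(i*(s-t)), and sums of them are collapsed using the identity that for every m > 1 the m distinct m-th roots of unity sum to 0, e.g. 1 + exp(2*I*pi/3) + exp(-2*I*pi/3) = 0.)
Hence the multiplicities are chi_3: 1. Dimension check: dim(chi_2)*dim(chi_1) = 1*1 = 1 and sum (mult * dim) = 1*1 = 1.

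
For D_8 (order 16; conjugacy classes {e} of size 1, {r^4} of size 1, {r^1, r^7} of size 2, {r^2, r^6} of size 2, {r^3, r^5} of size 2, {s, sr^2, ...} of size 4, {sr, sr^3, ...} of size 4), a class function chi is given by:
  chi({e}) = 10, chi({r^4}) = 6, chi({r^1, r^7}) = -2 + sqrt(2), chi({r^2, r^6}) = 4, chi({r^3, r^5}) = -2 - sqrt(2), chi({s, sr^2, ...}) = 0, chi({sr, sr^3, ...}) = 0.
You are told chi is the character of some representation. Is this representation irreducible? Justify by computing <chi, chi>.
Not irreducible (reducible): <chi, chi> = 12 > 1.

Proof sketch: <chi, chi> = (1/|G|) sum_C |C| * |chi(C)|^2 = (1/16)[1*|10|^2 + 1*|6|^2 + 2*|-2 + sqrt(2)|^2 + 2*|4|^2 + 2*|-2 - sqrt(2)|^2 + 4*|0|^2 + 4*|0|^2]
  = (1/16)[(100) + (36) + (12 - 8*sqrt(2)) + (32) + (8*sqrt(2) + 12) + (0) + (0)] = 192/16 = 12.
A character is irreducible iff <chi, chi> = 1, so this representation is reducible.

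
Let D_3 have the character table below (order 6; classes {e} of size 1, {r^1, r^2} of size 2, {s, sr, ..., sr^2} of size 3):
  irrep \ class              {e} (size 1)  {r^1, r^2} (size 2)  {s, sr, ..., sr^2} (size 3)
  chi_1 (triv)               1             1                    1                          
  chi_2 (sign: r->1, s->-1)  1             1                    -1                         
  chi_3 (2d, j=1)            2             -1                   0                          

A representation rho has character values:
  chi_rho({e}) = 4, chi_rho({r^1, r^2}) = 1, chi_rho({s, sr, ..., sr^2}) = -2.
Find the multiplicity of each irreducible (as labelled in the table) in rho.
Multiplicities: chi_1: 0, chi_2: 2, chi_3: 1.

Argument: Use <chi_rho, chi> = (1/|G|) sum_C |C| * chi_rho(C) * conj(chi(C)) with |G| = 6 for each irreducible chi in the table:
  <chi_rho, chi_1> = (1/6)[1*(4)*conj(1) + 2*(1)*conj(1) + 3*(-2)*conj(1)]
      = (1/6)[(4) + (2) + (-6)] = 0/6 = 0
  <chi_rho, chi_2> = (1/6)[1*(4)*conj(1) + 2*(1)*conj(1) + 3*(-2)*conj(-1)]
      = (1/6)[(4) + (2) + (6)] = 12/6 = 2
  <chi_rho, chi_3> = (1/6)[1*(4)*conj(2) + 2*(1)*conj(-1) + 3*(-2)*conj(0)]
      = (1/6)[(8) + (-2) + (0)] = 6/6 = 1
Dimension check: dim(rho) = sum (mult * dim) = 0*1 + 2*1 + 1*2 = 4 = chi_rho(e) = 4.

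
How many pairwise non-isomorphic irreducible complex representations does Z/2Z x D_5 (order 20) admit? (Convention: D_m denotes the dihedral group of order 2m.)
8

Solution. The number of irreducible complex representations of a finite group equals its number of conjugacy classes. For a direct product, #classes(G x H) = #classes(G) * #classes(H). Z/2Z has 2 classes (abelian), D_5 has 4 classes, so 2 * 4 = 8, so Z/2Z x D_5 (order 20) has exactly 8 irreducible complex representations.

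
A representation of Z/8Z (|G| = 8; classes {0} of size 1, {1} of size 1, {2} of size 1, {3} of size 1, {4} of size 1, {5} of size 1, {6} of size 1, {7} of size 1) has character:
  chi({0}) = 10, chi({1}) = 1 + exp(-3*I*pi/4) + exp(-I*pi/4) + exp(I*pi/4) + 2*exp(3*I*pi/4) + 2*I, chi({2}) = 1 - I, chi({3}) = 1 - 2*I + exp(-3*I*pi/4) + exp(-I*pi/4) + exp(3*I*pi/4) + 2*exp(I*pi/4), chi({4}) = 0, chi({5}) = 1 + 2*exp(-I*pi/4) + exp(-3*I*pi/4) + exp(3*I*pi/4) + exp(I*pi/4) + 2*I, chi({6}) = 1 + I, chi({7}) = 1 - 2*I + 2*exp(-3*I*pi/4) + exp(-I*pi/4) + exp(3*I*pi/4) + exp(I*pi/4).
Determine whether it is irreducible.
Not irreducible (reducible): <chi, chi> = 16 > 1.

<chi, chi> = (1/|G|) sum_C |C| * |chi(C)|^2 = (1/8)[1*|10|^2 + 1*|1 + exp(-3*I*pi/4) + exp(-I*pi/4) + exp(I*pi/4) + 2*exp(3*I*pi/4) + 2*I|^2 + 1*|1 - I|^2 + 1*|1 - 2*I + exp(-3*I*pi/4) + exp(-I*pi/4) + exp(3*I*pi/4) + 2*exp(I*pi/4)|^2 + 1*|0|^2 + 1*|1 + 2*exp(-I*pi/4) + exp(-3*I*pi/4) + exp(3*I*pi/4) + exp(I*pi/4) + 2*I|^2 + 1*|1 + I|^2 + 1*|1 - 2*I + 2*exp(-3*I*pi/4) + exp(-I*pi/4) + exp(3*I*pi/4) + exp(I*pi/4)|^2]
  = (1/8)[(100) + (6 + 4*exp(-I*pi/4) + exp(-3*I*pi/4) + 2*exp(I*pi/4) + 3*exp(3*I*pi/4)) + (2) + (6 + 3*exp(-I*pi/4) + 2*exp(-3*I*pi/4) + exp(I*pi/4) + 4*exp(3*I*pi/4)) + (0) + (6 + 3*exp(-I*pi/4) + 2*exp(-3*I*pi/4) + exp(I*pi/4) + 4*exp(3*I*pi/4)) + (2) + (6 + 4*exp(-I*pi/4) + exp(-3*I*pi/4) + 2*exp(I*pi/4) + 3*exp(3*I*pi/4))] = 128/8 = 16.
(Exp terms are combined using exp(i*s)*conj(exp(i*t)) = exp(i*(s-t)), and sums of them are collapsed using the identity that for every m > 1 the m distinct m-th roots of unity sum to 0, e.g. 1 + exp(2*I*pi/3) + exp(-2*I*pi/3) = 0.)
A character is irreducible iff <chi, chi> = 1, so this representation is reducible.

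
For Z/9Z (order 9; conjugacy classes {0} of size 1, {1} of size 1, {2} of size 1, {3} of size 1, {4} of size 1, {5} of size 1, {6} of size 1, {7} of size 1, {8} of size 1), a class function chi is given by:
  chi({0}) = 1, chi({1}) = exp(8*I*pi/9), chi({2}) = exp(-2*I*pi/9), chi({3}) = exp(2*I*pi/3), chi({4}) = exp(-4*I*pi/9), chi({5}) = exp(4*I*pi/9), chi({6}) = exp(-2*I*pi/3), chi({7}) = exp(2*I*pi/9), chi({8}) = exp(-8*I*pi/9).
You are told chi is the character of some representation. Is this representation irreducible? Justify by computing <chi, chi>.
Irreducible: <chi, chi> = 1.

Working: <chi, chi> = (1/|G|) sum_C |C| * |chi(C)|^2 = (1/9)[1*|1|^2 + 1*|exp(8*I*pi/9)|^2 + 1*|exp(-2*I*pi/9)|^2 + 1*|exp(2*I*pi/3)|^2 + 1*|exp(-4*I*pi/9)|^2 + 1*|exp(4*I*pi/9)|^2 + 1*|exp(-2*I*pi/3)|^2 + 1*|exp(2*I*pi/9)|^2 + 1*|exp(-8*I*pi/9)|^2]
  = (1/9)[(1) + (1) + (1) + (1) + (1) + (1) + (1) + (1) + (1)] = 9/9 = 1.
(Exp terms are combined using exp(i*s)*conj(exp(i*t)) = exp(i*(s-t)), and sums of them are collapsed using the identity that for every m > 1 the m distinct m-th roots of unity sum to 0, e.g. 1 + exp(2*I*pi/3) + exp(-2*I*pi/3) = 0.)
A character is irreducible iff <chi, chi> = 1, so this representation is irreducible.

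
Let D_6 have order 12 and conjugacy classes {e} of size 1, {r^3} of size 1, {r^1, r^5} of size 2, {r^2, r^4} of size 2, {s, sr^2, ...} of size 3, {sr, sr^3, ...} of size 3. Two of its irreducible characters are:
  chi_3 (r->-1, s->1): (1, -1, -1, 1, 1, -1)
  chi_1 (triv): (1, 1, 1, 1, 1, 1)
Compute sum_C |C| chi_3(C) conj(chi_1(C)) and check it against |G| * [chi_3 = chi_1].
Sum = 0; so <chi_3, chi_1> = 0 (distinct irreducibles are orthogonal).

Derivation: Compute term by term over conjugacy classes (|C| * chi_3(C) * conj(chi_1(C))):
  1*(1)*conj(1) + 1*(-1)*conj(1) + 2*(-1)*conj(1) + 2*(1)*conj(1) + 3*(1)*conj(1) + 3*(-1)*conj(1)
  = (1) + (-1) + (-2) + (2) + (3) + (-3)
  = 0.
Dividing by |G| = 12 gives 0/12 = 0, matching the row-orthogonality relation <chi_3, chi_1> = [chi_3 = chi_1].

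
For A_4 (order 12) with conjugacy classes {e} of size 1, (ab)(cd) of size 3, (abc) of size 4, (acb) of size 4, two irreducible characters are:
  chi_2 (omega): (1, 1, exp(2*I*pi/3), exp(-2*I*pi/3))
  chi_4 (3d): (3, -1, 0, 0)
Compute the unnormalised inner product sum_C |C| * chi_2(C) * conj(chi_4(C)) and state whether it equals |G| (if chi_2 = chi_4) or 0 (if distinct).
Sum = 0; so <chi_2, chi_4> = 0 (distinct irreducibles are orthogonal).

Justification: Compute term by term over conjugacy classes (|C| * chi_2(C) * conj(chi_4(C))):
  1*(1)*conj(3) + 3*(1)*conj(-1) + 4*(exp(2*I*pi/3))*conj(0) + 4*(exp(-2*I*pi/3))*conj(0)
  = (3) + (-3) + (0) + (0)
  = 0.
(Exp terms are combined using exp(i*s)*conj(exp(i*t)) = exp(i*(s-t)), and sums of them are collapsed using the identity that for every m > 1 the m distinct m-th roots of unity sum to 0, e.g. 1 + exp(2*I*pi/3) + exp(-2*I*pi/3) = 0.)
Dividing by |G| = 12 gives 0/12 = 0, matching the row-orthogonality relation <chi_2, chi_4> = [chi_2 = chi_4].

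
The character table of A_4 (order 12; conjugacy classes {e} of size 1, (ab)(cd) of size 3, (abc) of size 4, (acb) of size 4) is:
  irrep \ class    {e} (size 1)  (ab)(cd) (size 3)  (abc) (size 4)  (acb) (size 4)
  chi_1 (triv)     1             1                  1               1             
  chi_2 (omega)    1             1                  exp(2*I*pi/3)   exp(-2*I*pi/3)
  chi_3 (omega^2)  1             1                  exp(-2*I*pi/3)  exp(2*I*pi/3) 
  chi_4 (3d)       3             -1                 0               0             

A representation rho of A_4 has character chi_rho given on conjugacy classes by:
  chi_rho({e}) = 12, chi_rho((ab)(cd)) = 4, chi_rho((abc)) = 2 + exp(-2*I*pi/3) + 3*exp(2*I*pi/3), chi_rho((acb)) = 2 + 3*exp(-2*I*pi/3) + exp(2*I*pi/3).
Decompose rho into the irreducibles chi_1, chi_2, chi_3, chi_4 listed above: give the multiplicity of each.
Multiplicities: chi_1: 2, chi_2: 3, chi_3: 1, chi_4: 2.

Why: Use <chi_rho, chi> = (1/|G|) sum_C |C| * chi_rho(C) * conj(chi(C)) with |G| = 12 for each irreducible chi in the table:
  <chi_rho, chi_1> = (1/12)[1*(12)*conj(1) + 3*(4)*conj(1) + 4*(2 + exp(-2*I*pi/3) + 3*exp(2*I*pi/3))*conj(1) + 4*(2 + 3*exp(-2*I*pi/3) + exp(2*I*pi/3))*conj(1)]
      = (1/12)[(12) + (12) + (8 + 4*exp(-2*I*pi/3) + 12*exp(2*I*pi/3)) + (8 + 12*exp(-2*I*pi/3) + 4*exp(2*I*pi/3))] = 24/12 = 2
  <chi_rho, chi_2> = (1/12)[1*(12)*conj(1) + 3*(4)*conj(1) + 4*(2 + exp(-2*I*pi/3) + 3*exp(2*I*pi/3))*conj(exp(2*I*pi/3)) + 4*(2 + 3*exp(-2*I*pi/3) + exp(2*I*pi/3))*conj(exp(-2*I*pi/3))]
      = (1/12)[(12) + (12) + (12 + 8*exp(-2*I*pi/3) + 4*exp(2*I*pi/3)) + (12 + 4*exp(-2*I*pi/3) + 8*exp(2*I*pi/3))] = 36/12 = 3
  <chi_rho, chi_3> = (1/12)[1*(12)*conj(1) + 3*(4)*conj(1) + 4*(2 + exp(-2*I*pi/3) + 3*exp(2*I*pi/3))*conj(exp(-2*I*pi/3)) + 4*(2 + 3*exp(-2*I*pi/3) + exp(2*I*pi/3))*conj(exp(2*I*pi/3))]
      = (1/12)[(12) + (12) + (4 + 12*exp(-2*I*pi/3) + 8*exp(2*I*pi/3)) + (4 + 8*exp(-2*I*pi/3) + 12*exp(2*I*pi/3))] = 12/12 = 1
  <chi_rho, chi_4> = (1/12)[1*(12)*conj(3) + 3*(4)*conj(-1) + 4*(2 + exp(-2*I*pi/3) + 3*exp(2*I*pi/3))*conj(0) + 4*(2 + 3*exp(-2*I*pi/3) + exp(2*I*pi/3))*conj(0)]
      = (1/12)[(36) + (-12) + (0) + (0)] = 24/12 = 2
(Exp terms are combined using exp(i*s)*conj(exp(i*t)) = exp(i*(s-t)), and sums of them are collapsed using the identity that for every m > 1 the m distinct m-th roots of unity sum to 0, e.g. 1 + exp(2*I*pi/3) + exp(-2*I*pi/3) = 0.)
Dimension check: dim(rho) = sum (mult * dim) = 2*1 + 3*1 + 1*1 + 2*3 = 12 = chi_rho(e) = 12.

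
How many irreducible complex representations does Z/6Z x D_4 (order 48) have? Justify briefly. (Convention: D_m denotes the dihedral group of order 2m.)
30

Proof sketch: The number of irreducible complex representations of a finite group equals its number of conjugacy classes. For a direct product, #classes(G x H) = #classes(G) * #classes(H). Z/6Z has 6 classes (abelian), D_4 has 5 classes, so 6 * 5 = 30, so Z/6Z x D_4 (order 48) has exactly 30 irreducible complex representations.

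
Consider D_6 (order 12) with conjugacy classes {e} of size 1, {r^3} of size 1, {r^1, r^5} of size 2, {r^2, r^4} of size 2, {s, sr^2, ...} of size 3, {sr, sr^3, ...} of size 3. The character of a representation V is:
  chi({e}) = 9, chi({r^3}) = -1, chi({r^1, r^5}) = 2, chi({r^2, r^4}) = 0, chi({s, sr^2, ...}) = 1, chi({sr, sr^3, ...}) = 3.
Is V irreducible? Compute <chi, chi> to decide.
Not irreducible (reducible): <chi, chi> = 10 > 1.

Why: <chi, chi> = (1/|G|) sum_C |C| * |chi(C)|^2 = (1/12)[1*|9|^2 + 1*|-1|^2 + 2*|2|^2 + 2*|0|^2 + 3*|1|^2 + 3*|3|^2]
  = (1/12)[(81) + (1) + (8) + (0) + (3) + (27)] = 120/12 = 10.
A character is irreducible iff <chi, chi> = 1, so this representation is reducible.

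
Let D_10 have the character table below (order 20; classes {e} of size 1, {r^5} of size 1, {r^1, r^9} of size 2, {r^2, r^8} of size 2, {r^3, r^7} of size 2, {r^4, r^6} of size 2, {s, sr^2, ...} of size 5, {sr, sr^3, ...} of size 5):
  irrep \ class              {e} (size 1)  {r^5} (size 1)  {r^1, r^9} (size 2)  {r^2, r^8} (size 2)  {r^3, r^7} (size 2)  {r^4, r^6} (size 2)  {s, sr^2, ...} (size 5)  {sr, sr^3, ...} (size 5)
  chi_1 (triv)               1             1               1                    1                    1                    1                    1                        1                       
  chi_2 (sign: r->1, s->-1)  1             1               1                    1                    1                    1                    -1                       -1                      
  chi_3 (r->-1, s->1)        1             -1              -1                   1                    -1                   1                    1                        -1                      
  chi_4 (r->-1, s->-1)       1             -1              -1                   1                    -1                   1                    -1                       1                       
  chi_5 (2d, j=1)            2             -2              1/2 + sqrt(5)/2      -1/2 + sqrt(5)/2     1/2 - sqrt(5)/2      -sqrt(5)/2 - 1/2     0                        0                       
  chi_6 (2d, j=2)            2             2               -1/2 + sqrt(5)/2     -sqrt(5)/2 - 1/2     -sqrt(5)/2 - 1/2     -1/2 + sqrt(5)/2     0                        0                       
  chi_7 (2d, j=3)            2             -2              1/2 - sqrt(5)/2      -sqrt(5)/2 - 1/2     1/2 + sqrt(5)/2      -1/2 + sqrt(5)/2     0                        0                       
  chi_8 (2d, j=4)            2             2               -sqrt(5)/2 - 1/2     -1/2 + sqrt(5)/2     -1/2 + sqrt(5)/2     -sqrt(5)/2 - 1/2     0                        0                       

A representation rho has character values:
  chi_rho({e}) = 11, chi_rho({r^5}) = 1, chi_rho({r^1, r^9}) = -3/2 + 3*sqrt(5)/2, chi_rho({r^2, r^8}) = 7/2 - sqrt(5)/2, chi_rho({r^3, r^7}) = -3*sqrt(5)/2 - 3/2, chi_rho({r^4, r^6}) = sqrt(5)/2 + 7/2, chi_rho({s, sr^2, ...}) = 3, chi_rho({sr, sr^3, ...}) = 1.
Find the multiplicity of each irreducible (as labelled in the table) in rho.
Multiplicities: chi_1: 2, chi_2: 0, chi_3: 2, chi_4: 1, chi_5: 1, chi_6: 2, chi_7: 0, chi_8: 0.

Working: Use <chi_rho, chi> = (1/|G|) sum_C |C| * chi_rho(C) * conj(chi(C)) with |G| = 20 for each irreducible chi in the table:
  <chi_rho, chi_1> = (1/20)[1*(11)*conj(1) + 1*(1)*conj(1) + 2*(-3/2 + 3*sqrt(5)/2)*conj(1) + 2*(7/2 - sqrt(5)/2)*conj(1) + 2*(-3*sqrt(5)/2 - 3/2)*conj(1) + 2*(sqrt(5)/2 + 7/2)*conj(1) + 5*(3)*conj(1) + 5*(1)*conj(1)]
      = (1/20)[(11) + (1) + (-3 + 3*sqrt(5)) + (7 - sqrt(5)) + (-3*sqrt(5) - 3) + (sqrt(5) + 7) + (15) + (5)] = 40/20 = 2
  <chi_rho, chi_2> = (1/20)[1*(11)*conj(1) + 1*(1)*conj(1) + 2*(-3/2 + 3*sqrt(5)/2)*conj(1) + 2*(7/2 - sqrt(5)/2)*conj(1) + 2*(-3*sqrt(5)/2 - 3/2)*conj(1) + 2*(sqrt(5)/2 + 7/2)*conj(1) + 5*(3)*conj(-1) + 5*(1)*conj(-1)]
      = (1/20)[(11) + (1) + (-3 + 3*sqrt(5)) + (7 - sqrt(5)) + (-3*sqrt(5) - 3) + (sqrt(5) + 7) + (-15) + (-5)] = 0/20 = 0
  <chi_rho, chi_3> = (1/20)[1*(11)*conj(1) + 1*(1)*conj(-1) + 2*(-3/2 + 3*sqrt(5)/2)*conj(-1) + 2*(7/2 - sqrt(5)/2)*conj(1) + 2*(-3*sqrt(5)/2 - 3/2)*conj(-1) + 2*(sqrt(5)/2 + 7/2)*conj(1) + 5*(3)*conj(1) + 5*(1)*conj(-1)]
      = (1/20)[(11) + (-1) + (3 - 3*sqrt(5)) + (7 - sqrt(5)) + (3 + 3*sqrt(5)) + (sqrt(5) + 7) + (15) + (-5)] = 40/20 = 2
  <chi_rho, chi_4> = (1/20)[1*(11)*conj(1) + 1*(1)*conj(-1) + 2*(-3/2 + 3*sqrt(5)/2)*conj(-1) + 2*(7/2 - sqrt(5)/2)*conj(1) + 2*(-3*sqrt(5)/2 - 3/2)*conj(-1) + 2*(sqrt(5)/2 + 7/2)*conj(1) + 5*(3)*conj(-1) + 5*(1)*conj(1)]
      = (1/20)[(11) + (-1) + (3 - 3*sqrt(5)) + (7 - sqrt(5)) + (3 + 3*sqrt(5)) + (sqrt(5) + 7) + (-15) + (5)] = 20/20 = 1
  <chi_rho, chi_5> = (1/20)[1*(11)*conj(2) + 1*(1)*conj(-2) + 2*(-3/2 + 3*sqrt(5)/2)*conj(1/2 + sqrt(5)/2) + 2*(7/2 - sqrt(5)/2)*conj(-1/2 + sqrt(5)/2) + 2*(-3*sqrt(5)/2 - 3/2)*conj(1/2 - sqrt(5)/2) + 2*(sqrt(5)/2 + 7/2)*conj(-sqrt(5)/2 - 1/2) + 5*(3)*conj(0) + 5*(1)*conj(0)]
      = (1/20)[(22) + (-2) + (6) + (-6 + 4*sqrt(5)) + (6) + (-4*sqrt(5) - 6) + (0) + (0)] = 20/20 = 1
  <chi_rho, chi_6> = (1/20)[1*(11)*conj(2) + 1*(1)*conj(2) + 2*(-3/2 + 3*sqrt(5)/2)*conj(-1/2 + sqrt(5)/2) + 2*(7/2 - sqrt(5)/2)*conj(-sqrt(5)/2 - 1/2) + 2*(-3*sqrt(5)/2 - 3/2)*conj(-sqrt(5)/2 - 1/2) + 2*(sqrt(5)/2 + 7/2)*conj(-1/2 + sqrt(5)/2) + 5*(3)*conj(0) + 5*(1)*conj(0)]
      = (1/20)[(22) + (2) + (9 - 3*sqrt(5)) + (-3*sqrt(5) - 1) + (3*sqrt(5) + 9) + (-1 + 3*sqrt(5)) + (0) + (0)] = 40/20 = 2
  <chi_rho, chi_7> = (1/20)[1*(11)*conj(2) + 1*(1)*conj(-2) + 2*(-3/2 + 3*sqrt(5)/2)*conj(1/2 - sqrt(5)/2) + 2*(7/2 - sqrt(5)/2)*conj(-sqrt(5)/2 - 1/2) + 2*(-3*sqrt(5)/2 - 3/2)*conj(1/2 + sqrt(5)/2) + 2*(sqrt(5)/2 + 7/2)*conj(-1/2 + sqrt(5)/2) + 5*(3)*conj(0) + 5*(1)*conj(0)]
      = (1/20)[(22) + (-2) + (-9 + 3*sqrt(5)) + (-3*sqrt(5) - 1) + (-9 - 3*sqrt(5)) + (-1 + 3*sqrt(5)) + (0) + (0)] = 0/20 = 0
  <chi_rho, chi_8> = (1/20)[1*(11)*conj(2) + 1*(1)*conj(2) + 2*(-3/2 + 3*sqrt(5)/2)*conj(-sqrt(5)/2 - 1/2) + 2*(7/2 - sqrt(5)/2)*conj(-1/2 + sqrt(5)/2) + 2*(-3*sqrt(5)/2 - 3/2)*conj(-1/2 + sqrt(5)/2) + 2*(sqrt(5)/2 + 7/2)*conj(-sqrt(5)/2 - 1/2) + 5*(3)*conj(0) + 5*(1)*conj(0)]
      = (1/20)[(22) + (2) + (-6) + (-6 + 4*sqrt(5)) + (-6) + (-4*sqrt(5) - 6) + (0) + (0)] = 0/20 = 0
Dimension check: dim(rho) = sum (mult * dim) = 2*1 + 0*1 + 2*1 + 1*1 + 1*2 + 2*2 + 0*2 + 0*2 = 11 = chi_rho(e) = 11.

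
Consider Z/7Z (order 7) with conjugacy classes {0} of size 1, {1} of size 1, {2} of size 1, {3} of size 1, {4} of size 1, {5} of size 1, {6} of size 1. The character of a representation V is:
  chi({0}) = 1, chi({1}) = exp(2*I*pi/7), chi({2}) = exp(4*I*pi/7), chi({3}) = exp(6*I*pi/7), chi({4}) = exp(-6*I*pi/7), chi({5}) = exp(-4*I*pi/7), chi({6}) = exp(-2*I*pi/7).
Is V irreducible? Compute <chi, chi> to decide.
Irreducible: <chi, chi> = 1.

Details: <chi, chi> = (1/|G|) sum_C |C| * |chi(C)|^2 = (1/7)[1*|1|^2 + 1*|exp(2*I*pi/7)|^2 + 1*|exp(4*I*pi/7)|^2 + 1*|exp(6*I*pi/7)|^2 + 1*|exp(-6*I*pi/7)|^2 + 1*|exp(-4*I*pi/7)|^2 + 1*|exp(-2*I*pi/7)|^2]
  = (1/7)[(1) + (1) + (1) + (1) + (1) + (1) + (1)] = 7/7 = 1.
(Exp terms are combined using exp(i*s)*conj(exp(i*t)) = exp(i*(s-t)), and sums of them are collapsed using the identity that for every m > 1 the m distinct m-th roots of unity sum to 0, e.g. 1 + exp(2*I*pi/3) + exp(-2*I*pi/3) = 0.)
A character is irreducible iff <chi, chi> = 1, so this representation is irreducible.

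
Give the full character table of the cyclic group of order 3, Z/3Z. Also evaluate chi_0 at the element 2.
Character table of Z/3Z (irreps indexed chi_0,...,chi_2 with chi_k(m) = zeta_3^(k*m), zeta_3 = exp(2*pi*i/3)):
  irrep \ class  {0} (size 1)  {1} (size 1)    {2} (size 1)  
  chi_0          1             1               1             
  chi_1          1             exp(2*I*pi/3)   exp(-2*I*pi/3)
  chi_2          1             exp(-2*I*pi/3)  exp(2*I*pi/3) 

Spot check: chi_0(2) = zeta_3^(0*2) = zeta_3^0 = 1.

Justification: Z/3Z is abelian, so all 3 irreducible complex representations are 1-dimensional. They are given by chi_k(m) = zeta_3^(k*m) for k = 0,...,2. Row orthogonality: sum_m chi_k(m) conj(chi_l(m)) = 3 * [k = l].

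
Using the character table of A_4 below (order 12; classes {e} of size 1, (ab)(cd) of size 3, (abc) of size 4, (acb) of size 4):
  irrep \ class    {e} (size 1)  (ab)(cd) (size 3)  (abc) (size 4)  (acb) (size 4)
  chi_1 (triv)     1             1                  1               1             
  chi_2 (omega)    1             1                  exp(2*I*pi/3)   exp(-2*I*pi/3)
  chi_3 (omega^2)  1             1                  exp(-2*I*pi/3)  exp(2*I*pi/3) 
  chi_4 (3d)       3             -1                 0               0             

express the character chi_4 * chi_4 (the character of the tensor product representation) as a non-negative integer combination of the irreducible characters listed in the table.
chi_4 tensor chi_4 = chi_1 + chi_2 + chi_3 + 2*chi_4 (all other irreducibles have multiplicity 0).

Details: The character of a tensor product is the pointwise product (chi_4 * chi_4)(C) = chi_4(C) * chi_4(C):
  {e}: (3)*(3), (ab)(cd): (-1)*(-1), (abc): (0)*(0), (acb): (0)*(0)
so (chi_4 * chi_4) takes values
  {e} -> 9, (ab)(cd) -> 1, (abc) -> 0, (acb) -> 0.
Now take the inner product of this character with each irreducible chi from the table, <chi_4*chi_4, chi> = (1/12) sum_C |C| (chi_4*chi_4)(C) conj(chi(C)):
  <chi_4*chi_4, chi_1> = (1/12)[1*(9)*conj(1) + 3*(1)*conj(1) + 4*(0)*conj(1) + 4*(0)*conj(1)]
      = (1/12)[(9) + (3) + (0) + (0)] = 12/12 = 1
  <chi_4*chi_4, chi_2> = (1/12)[1*(9)*conj(1) + 3*(1)*conj(1) + 4*(0)*conj(exp(2*I*pi/3)) + 4*(0)*conj(exp(-2*I*pi/3))]
      = (1/12)[(9) + (3) + (0) + (0)] = 12/12 = 1
  <chi_4*chi_4, chi_3> = (1/12)[1*(9)*conj(1) + 3*(1)*conj(1) + 4*(0)*conj(exp(-2*I*pi/3)) + 4*(0)*conj(exp(2*I*pi/3))]
      = (1/12)[(9) + (3) + (0) + (0)] = 12/12 = 1
  <chi_4*chi_4, chi_4> = (1/12)[1*(9)*conj(3) + 3*(1)*conj(-1) + 4*(0)*conj(0) + 4*(0)*conj(0)]
      = (1/12)[(27) + (-3) + (0) + (0)] = 24/12 = 2
(Exp terms are combined using exp(i*s)*conj(exp(i*t)) = exp(i*(s-t)), and sums of them are collapsed using the identity that for every m > 1 the m distinct m-th roots of unity sum to 0, e.g. 1 + exp(2*I*pi/3) + exp(-2*I*pi/3) = 0.)
Hence the multiplicities are chi_1: 1, chi_2: 1, chi_3: 1, chi_4: 2. Dimension check: dim(chi_4)*dim(chi_4) = 3*3 = 9 and sum (mult * dim) = 1*1 + 1*1 + 1*1 + 2*3 = 9.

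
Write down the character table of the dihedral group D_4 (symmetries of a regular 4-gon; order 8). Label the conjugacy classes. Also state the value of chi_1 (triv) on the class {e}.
Conjugacy classes: {e} of size 1, {r^2} of size 1, {r^1, r^3} of size 2, {s, sr^2, ...} of size 2, {sr, sr^3, ...} of size 2.
Character table:
  irrep \ class              {e} (size 1)  {r^2} (size 1)  {r^1, r^3} (size 2)  {s, sr^2, ...} (size 2)  {sr, sr^3, ...} (size 2)
  chi_1 (triv)               1             1               1                    1                        1                       
  chi_2 (sign: r->1, s->-1)  1             1               1                    -1                       -1                      
  chi_3 (r->-1, s->1)        1             1               -1                   1                        -1                      
  chi_4 (r->-1, s->-1)       1             1               -1                   -1                       1                       
  chi_5 (2d, j=1)            2             -2              0                    0                        0                       

Spot check: chi_1 (triv) on {e} = 1.

Solution. D_4 has order 2*4 = 8 with 5 conjugacy classes, hence 5 irreducibles. Sum of squared dims 1 + 1 + 1 + 1 + 4 = 8 = |G|. Linear characters come from the abelianisation; the 2-dimensional irreps have character r^k -> 2*cos(2*pi*j*k/4), reflections -> 0.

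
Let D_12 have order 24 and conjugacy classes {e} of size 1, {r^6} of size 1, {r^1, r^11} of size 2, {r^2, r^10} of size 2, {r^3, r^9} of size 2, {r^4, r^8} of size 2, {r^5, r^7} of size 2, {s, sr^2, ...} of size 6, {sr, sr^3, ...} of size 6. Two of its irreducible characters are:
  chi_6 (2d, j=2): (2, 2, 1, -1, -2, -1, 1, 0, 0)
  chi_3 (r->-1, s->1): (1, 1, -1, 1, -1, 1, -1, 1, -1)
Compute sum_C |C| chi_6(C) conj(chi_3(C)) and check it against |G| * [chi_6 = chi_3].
Sum = 0; so <chi_6, chi_3> = 0 (distinct irreducibles are orthogonal).

Derivation: Compute term by term over conjugacy classes (|C| * chi_6(C) * conj(chi_3(C))):
  1*(2)*conj(1) + 1*(2)*conj(1) + 2*(1)*conj(-1) + 2*(-1)*conj(1) + 2*(-2)*conj(-1) + 2*(-1)*conj(1) + 2*(1)*conj(-1) + 6*(0)*conj(1) + 6*(0)*conj(-1)
  = (2) + (2) + (-2) + (-2) + (4) + (-2) + (-2) + (0) + (0)
  = 0.
Dividing by |G| = 24 gives 0/24 = 0, matching the row-orthogonality relation <chi_6, chi_3> = [chi_6 = chi_3].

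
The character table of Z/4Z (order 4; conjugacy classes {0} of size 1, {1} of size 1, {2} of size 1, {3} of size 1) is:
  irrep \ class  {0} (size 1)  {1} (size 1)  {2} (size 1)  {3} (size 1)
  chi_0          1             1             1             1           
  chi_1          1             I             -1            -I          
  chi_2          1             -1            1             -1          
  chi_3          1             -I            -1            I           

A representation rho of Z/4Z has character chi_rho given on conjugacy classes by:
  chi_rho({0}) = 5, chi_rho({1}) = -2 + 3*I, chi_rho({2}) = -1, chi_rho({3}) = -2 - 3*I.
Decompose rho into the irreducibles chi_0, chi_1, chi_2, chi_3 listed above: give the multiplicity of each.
Multiplicities: chi_0: 0, chi_1: 3, chi_2: 2, chi_3: 0.

Explanation: Use <chi_rho, chi> = (1/|G|) sum_C |C| * chi_rho(C) * conj(chi(C)) with |G| = 4 for each irreducible chi in the table:
  <chi_rho, chi_0> = (1/4)[1*(5)*conj(1) + 1*(-2 + 3*I)*conj(1) + 1*(-1)*conj(1) + 1*(-2 - 3*I)*conj(1)]
      = (1/4)[(5) + (-2 + 3*I) + (-1) + (-2 - 3*I)] = 0/4 = 0
  <chi_rho, chi_1> = (1/4)[1*(5)*conj(1) + 1*(-2 + 3*I)*conj(I) + 1*(-1)*conj(-1) + 1*(-2 - 3*I)*conj(-I)]
      = (1/4)[(5) + (3 + 2*I) + (1) + (3 - 2*I)] = 12/4 = 3
  <chi_rho, chi_2> = (1/4)[1*(5)*conj(1) + 1*(-2 + 3*I)*conj(-1) + 1*(-1)*conj(1) + 1*(-2 - 3*I)*conj(-1)]
      = (1/4)[(5) + (2 - 3*I) + (-1) + (2 + 3*I)] = 8/4 = 2
  <chi_rho, chi_3> = (1/4)[1*(5)*conj(1) + 1*(-2 + 3*I)*conj(-I) + 1*(-1)*conj(-1) + 1*(-2 - 3*I)*conj(I)]
      = (1/4)[(5) + (-3 - 2*I) + (1) + (-3 + 2*I)] = 0/4 = 0
(Exp terms are combined using exp(i*s)*conj(exp(i*t)) = exp(i*(s-t)), and sums of them are collapsed using the identity that for every m > 1 the m distinct m-th roots of unity sum to 0, e.g. 1 + exp(2*I*pi/3) + exp(-2*I*pi/3) = 0.)
Dimension check: dim(rho) = sum (mult * dim) = 0*1 + 3*1 + 2*1 + 0*1 = 5 = chi_rho(e) = 5.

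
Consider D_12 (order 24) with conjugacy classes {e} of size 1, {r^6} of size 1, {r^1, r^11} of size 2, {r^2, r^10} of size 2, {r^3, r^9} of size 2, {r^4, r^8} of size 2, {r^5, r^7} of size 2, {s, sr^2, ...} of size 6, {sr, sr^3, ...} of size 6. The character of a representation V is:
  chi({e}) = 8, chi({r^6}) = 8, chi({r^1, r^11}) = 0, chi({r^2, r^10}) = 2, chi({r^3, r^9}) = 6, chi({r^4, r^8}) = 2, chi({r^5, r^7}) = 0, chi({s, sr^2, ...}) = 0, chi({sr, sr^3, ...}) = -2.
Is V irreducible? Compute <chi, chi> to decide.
Not irreducible (reducible): <chi, chi> = 10 > 1.

<chi, chi> = (1/|G|) sum_C |C| * |chi(C)|^2 = (1/24)[1*|8|^2 + 1*|8|^2 + 2*|0|^2 + 2*|2|^2 + 2*|6|^2 + 2*|2|^2 + 2*|0|^2 + 6*|0|^2 + 6*|-2|^2]
  = (1/24)[(64) + (64) + (0) + (8) + (72) + (8) + (0) + (0) + (24)] = 240/24 = 10.
A character is irreducible iff <chi, chi> = 1, so this representation is reducible.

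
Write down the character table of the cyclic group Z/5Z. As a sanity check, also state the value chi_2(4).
Character table of Z/5Z (irreps indexed chi_0,...,chi_4 with chi_k(m) = zeta_5^(k*m), zeta_5 = exp(2*pi*i/5)):
  irrep \ class  {0} (size 1)  {1} (size 1)    {2} (size 1)    {3} (size 1)    {4} (size 1)  
  chi_0          1             1               1               1               1             
  chi_1          1             exp(2*I*pi/5)   exp(4*I*pi/5)   exp(-4*I*pi/5)  exp(-2*I*pi/5)
  chi_2          1             exp(4*I*pi/5)   exp(-2*I*pi/5)  exp(2*I*pi/5)   exp(-4*I*pi/5)
  chi_3          1             exp(-4*I*pi/5)  exp(2*I*pi/5)   exp(-2*I*pi/5)  exp(4*I*pi/5) 
  chi_4          1             exp(-2*I*pi/5)  exp(-4*I*pi/5)  exp(4*I*pi/5)   exp(2*I*pi/5) 

Spot check: chi_2(4) = zeta_5^(2*4) = zeta_5^8 = exp(-4*I*pi/5).

Z/5Z is abelian, so all 5 irreducible complex representations are 1-dimensional. They are given by chi_k(m) = zeta_5^(k*m) for k = 0,...,4. Row orthogonality: sum_m chi_k(m) conj(chi_l(m)) = 5 * [k = l].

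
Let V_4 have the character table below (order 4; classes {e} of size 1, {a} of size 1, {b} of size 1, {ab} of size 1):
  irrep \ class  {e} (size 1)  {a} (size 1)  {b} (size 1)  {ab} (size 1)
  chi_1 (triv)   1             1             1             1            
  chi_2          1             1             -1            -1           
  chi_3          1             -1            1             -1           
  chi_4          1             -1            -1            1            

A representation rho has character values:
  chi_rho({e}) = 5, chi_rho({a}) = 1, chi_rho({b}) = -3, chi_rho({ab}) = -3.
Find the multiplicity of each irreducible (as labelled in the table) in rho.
Multiplicities: chi_1: 0, chi_2: 3, chi_3: 1, chi_4: 1.

Working: Use <chi_rho, chi> = (1/|G|) sum_C |C| * chi_rho(C) * conj(chi(C)) with |G| = 4 for each irreducible chi in the table:
  <chi_rho, chi_1> = (1/4)[1*(5)*conj(1) + 1*(1)*conj(1) + 1*(-3)*conj(1) + 1*(-3)*conj(1)]
      = (1/4)[(5) + (1) + (-3) + (-3)] = 0/4 = 0
  <chi_rho, chi_2> = (1/4)[1*(5)*conj(1) + 1*(1)*conj(1) + 1*(-3)*conj(-1) + 1*(-3)*conj(-1)]
      = (1/4)[(5) + (1) + (3) + (3)] = 12/4 = 3
  <chi_rho, chi_3> = (1/4)[1*(5)*conj(1) + 1*(1)*conj(-1) + 1*(-3)*conj(1) + 1*(-3)*conj(-1)]
      = (1/4)[(5) + (-1) + (-3) + (3)] = 4/4 = 1
  <chi_rho, chi_4> = (1/4)[1*(5)*conj(1) + 1*(1)*conj(-1) + 1*(-3)*conj(-1) + 1*(-3)*conj(1)]
      = (1/4)[(5) + (-1) + (3) + (-3)] = 4/4 = 1
Dimension check: dim(rho) = sum (mult * dim) = 0*1 + 3*1 + 1*1 + 1*1 = 5 = chi_rho(e) = 5.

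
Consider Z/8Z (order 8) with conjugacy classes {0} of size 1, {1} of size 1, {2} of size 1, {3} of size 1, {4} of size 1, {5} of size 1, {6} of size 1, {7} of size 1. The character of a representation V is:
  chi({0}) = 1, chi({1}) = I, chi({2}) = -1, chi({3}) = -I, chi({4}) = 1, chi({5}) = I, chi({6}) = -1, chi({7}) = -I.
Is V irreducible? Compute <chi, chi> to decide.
Irreducible: <chi, chi> = 1.

Reasoning: <chi, chi> = (1/|G|) sum_C |C| * |chi(C)|^2 = (1/8)[1*|1|^2 + 1*|I|^2 + 1*|-1|^2 + 1*|-I|^2 + 1*|1|^2 + 1*|I|^2 + 1*|-1|^2 + 1*|-I|^2]
  = (1/8)[(1) + (1) + (1) + (1) + (1) + (1) + (1) + (1)] = 8/8 = 1.
(Exp terms are combined using exp(i*s)*conj(exp(i*t)) = exp(i*(s-t)), and sums of them are collapsed using the identity that for every m > 1 the m distinct m-th roots of unity sum to 0, e.g. 1 + exp(2*I*pi/3) + exp(-2*I*pi/3) = 0.)
A character is irreducible iff <chi, chi> = 1, so this representation is irreducible.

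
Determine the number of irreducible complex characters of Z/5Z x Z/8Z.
40

The number of irreducible complex representations of a finite group equals its number of conjugacy classes. Z/5Z x Z/8Z is abelian of order 40, so every element is its own conjugacy class: 40 classes, so Z/5Z x Z/8Z (order 40) has exactly 40 irreducible complex representations.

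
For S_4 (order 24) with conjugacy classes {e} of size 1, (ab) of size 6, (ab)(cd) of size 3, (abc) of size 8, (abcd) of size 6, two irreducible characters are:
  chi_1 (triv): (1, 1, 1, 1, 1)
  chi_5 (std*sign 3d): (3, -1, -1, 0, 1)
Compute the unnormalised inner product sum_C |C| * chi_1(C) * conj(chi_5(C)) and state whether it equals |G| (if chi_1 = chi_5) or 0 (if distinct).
Sum = 0; so <chi_1, chi_5> = 0 (distinct irreducibles are orthogonal).

Explanation: Compute term by term over conjugacy classes (|C| * chi_1(C) * conj(chi_5(C))):
  1*(1)*conj(3) + 6*(1)*conj(-1) + 3*(1)*conj(-1) + 8*(1)*conj(0) + 6*(1)*conj(1)
  = (3) + (-6) + (-3) + (0) + (6)
  = 0.
Dividing by |G| = 24 gives 0/24 = 0, matching the row-orthogonality relation <chi_1, chi_5> = [chi_1 = chi_5].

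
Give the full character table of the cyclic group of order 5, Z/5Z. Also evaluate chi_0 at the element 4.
Character table of Z/5Z (irreps indexed chi_0,...,chi_4 with chi_k(m) = zeta_5^(k*m), zeta_5 = exp(2*pi*i/5)):
  irrep \ class  {0} (size 1)  {1} (size 1)    {2} (size 1)    {3} (size 1)    {4} (size 1)  
  chi_0          1             1               1               1               1             
  chi_1          1             exp(2*I*pi/5)   exp(4*I*pi/5)   exp(-4*I*pi/5)  exp(-2*I*pi/5)
  chi_2          1             exp(4*I*pi/5)   exp(-2*I*pi/5)  exp(2*I*pi/5)   exp(-4*I*pi/5)
  chi_3          1             exp(-4*I*pi/5)  exp(2*I*pi/5)   exp(-2*I*pi/5)  exp(4*I*pi/5) 
  chi_4          1             exp(-2*I*pi/5)  exp(-4*I*pi/5)  exp(4*I*pi/5)   exp(2*I*pi/5) 

Spot check: chi_0(4) = zeta_5^(0*4) = zeta_5^0 = 1.

Z/5Z is abelian, so all 5 irreducible complex representations are 1-dimensional. They are given by chi_k(m) = zeta_5^(k*m) for k = 0,...,4. Row orthogonality: sum_m chi_k(m) conj(chi_l(m)) = 5 * [k = l].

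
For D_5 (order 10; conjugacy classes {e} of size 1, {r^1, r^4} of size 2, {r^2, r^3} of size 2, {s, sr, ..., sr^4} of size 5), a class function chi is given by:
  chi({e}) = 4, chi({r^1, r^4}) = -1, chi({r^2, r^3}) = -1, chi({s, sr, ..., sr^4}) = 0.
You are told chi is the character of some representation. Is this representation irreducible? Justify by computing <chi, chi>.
Not irreducible (reducible): <chi, chi> = 2 > 1.

Reasoning: <chi, chi> = (1/|G|) sum_C |C| * |chi(C)|^2 = (1/10)[1*|4|^2 + 2*|-1|^2 + 2*|-1|^2 + 5*|0|^2]
  = (1/10)[(16) + (2) + (2) + (0)] = 20/10 = 2.
A character is irreducible iff <chi, chi> = 1, so this representation is reducible.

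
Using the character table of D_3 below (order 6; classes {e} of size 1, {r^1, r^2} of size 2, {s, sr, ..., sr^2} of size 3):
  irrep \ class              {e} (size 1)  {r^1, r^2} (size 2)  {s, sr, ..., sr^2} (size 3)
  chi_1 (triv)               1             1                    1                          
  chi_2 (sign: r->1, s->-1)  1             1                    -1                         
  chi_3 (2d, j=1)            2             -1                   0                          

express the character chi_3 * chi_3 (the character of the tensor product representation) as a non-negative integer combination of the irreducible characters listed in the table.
chi_3 tensor chi_3 = chi_1 + chi_2 + chi_3 (all other irreducibles have multiplicity 0).

Explanation: The character of a tensor product is the pointwise product (chi_3 * chi_3)(C) = chi_3(C) * chi_3(C):
  {e}: (2)*(2), {r^1, r^2}: (-1)*(-1), {s, sr, ..., sr^2}: (0)*(0)
so (chi_3 * chi_3) takes values
  {e} -> 4, {r^1, r^2} -> 1, {s, sr, ..., sr^2} -> 0.
Now take the inner product of this character with each irreducible chi from the table, <chi_3*chi_3, chi> = (1/6) sum_C |C| (chi_3*chi_3)(C) conj(chi(C)):
  <chi_3*chi_3, chi_1> = (1/6)[1*(4)*conj(1) + 2*(1)*conj(1) + 3*(0)*conj(1)]
      = (1/6)[(4) + (2) + (0)] = 6/6 = 1
  <chi_3*chi_3, chi_2> = (1/6)[1*(4)*conj(1) + 2*(1)*conj(1) + 3*(0)*conj(-1)]
      = (1/6)[(4) + (2) + (0)] = 6/6 = 1
  <chi_3*chi_3, chi_3> = (1/6)[1*(4)*conj(2) + 2*(1)*conj(-1) + 3*(0)*conj(0)]
      = (1/6)[(8) + (-2) + (0)] = 6/6 = 1
Hence the multiplicities are chi_1: 1, chi_2: 1, chi_3: 1. Dimension check: dim(chi_3)*dim(chi_3) = 2*2 = 4 and sum (mult * dim) = 1*1 + 1*1 + 1*2 = 4.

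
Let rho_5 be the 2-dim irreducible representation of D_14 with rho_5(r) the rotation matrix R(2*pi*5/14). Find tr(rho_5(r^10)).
chi_{rho_5}(r^10) = 2*cos(2*pi*5*10/14) = -2*cos(pi/7)

Proof sketch: rho_5(r^10) is rotation by angle 2*pi*5*10/14, whose trace is 2*cos(2*pi*5*10/14) = -2*cos(pi/7).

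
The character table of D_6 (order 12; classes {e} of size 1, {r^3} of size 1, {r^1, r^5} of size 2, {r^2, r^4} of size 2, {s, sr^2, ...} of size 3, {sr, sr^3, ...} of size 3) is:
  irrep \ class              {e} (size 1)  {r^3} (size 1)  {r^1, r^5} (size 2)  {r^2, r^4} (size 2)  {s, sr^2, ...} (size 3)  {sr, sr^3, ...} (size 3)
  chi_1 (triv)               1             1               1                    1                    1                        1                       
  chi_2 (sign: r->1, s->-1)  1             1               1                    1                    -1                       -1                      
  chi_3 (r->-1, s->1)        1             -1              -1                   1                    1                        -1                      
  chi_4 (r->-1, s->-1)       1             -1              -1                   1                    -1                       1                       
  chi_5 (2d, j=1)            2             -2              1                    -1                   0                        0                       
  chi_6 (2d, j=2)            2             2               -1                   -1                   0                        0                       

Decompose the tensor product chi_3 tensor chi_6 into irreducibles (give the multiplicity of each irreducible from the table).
chi_3 tensor chi_6 = chi_5 (all other irreducibles have multiplicity 0).

Details: The character of a tensor product is the pointwise product (chi_3 * chi_6)(C) = chi_3(C) * chi_6(C):
  {e}: (1)*(2), {r^3}: (-1)*(2), {r^1, r^5}: (-1)*(-1), {r^2, r^4}: (1)*(-1), {s, sr^2, ...}: (1)*(0), {sr, sr^3, ...}: (-1)*(0)
so (chi_3 * chi_6) takes values
  {e} -> 2, {r^3} -> -2, {r^1, r^5} -> 1, {r^2, r^4} -> -1, {s, sr^2, ...} -> 0, {sr, sr^3, ...} -> 0.
Now take the inner product of this character with each irreducible chi from the table, <chi_3*chi_6, chi> = (1/12) sum_C |C| (chi_3*chi_6)(C) conj(chi(C)):
  <chi_3*chi_6, chi_1> = (1/12)[1*(2)*conj(1) + 1*(-2)*conj(1) + 2*(1)*conj(1) + 2*(-1)*conj(1) + 3*(0)*conj(1) + 3*(0)*conj(1)]
      = (1/12)[(2) + (-2) + (2) + (-2) + (0) + (0)] = 0/12 = 0
  <chi_3*chi_6, chi_2> = (1/12)[1*(2)*conj(1) + 1*(-2)*conj(1) + 2*(1)*conj(1) + 2*(-1)*conj(1) + 3*(0)*conj(-1) + 3*(0)*conj(-1)]
      = (1/12)[(2) + (-2) + (2) + (-2) + (0) + (0)] = 0/12 = 0
  <chi_3*chi_6, chi_3> = (1/12)[1*(2)*conj(1) + 1*(-2)*conj(-1) + 2*(1)*conj(-1) + 2*(-1)*conj(1) + 3*(0)*conj(1) + 3*(0)*conj(-1)]
      = (1/12)[(2) + (2) + (-2) + (-2) + (0) + (0)] = 0/12 = 0
  <chi_3*chi_6, chi_4> = (1/12)[1*(2)*conj(1) + 1*(-2)*conj(-1) + 2*(1)*conj(-1) + 2*(-1)*conj(1) + 3*(0)*conj(-1) + 3*(0)*conj(1)]
      = (1/12)[(2) + (2) + (-2) + (-2) + (0) + (0)] = 0/12 = 0
  <chi_3*chi_6, chi_5> = (1/12)[1*(2)*conj(2) + 1*(-2)*conj(-2) + 2*(1)*conj(1) + 2*(-1)*conj(-1) + 3*(0)*conj(0) + 3*(0)*conj(0)]
      = (1/12)[(4) + (4) + (2) + (2) + (0) + (0)] = 12/12 = 1
  <chi_3*chi_6, chi_6> = (1/12)[1*(2)*conj(2) + 1*(-2)*conj(2) + 2*(1)*conj(-1) + 2*(-1)*conj(-1) + 3*(0)*conj(0) + 3*(0)*conj(0)]
      = (1/12)[(4) + (-4) + (-2) + (2) + (0) + (0)] = 0/12 = 0
Hence the multiplicities are chi_5: 1. Dimension check: dim(chi_3)*dim(chi_6) = 1*2 = 2 and sum (mult * dim) = 1*2 = 2.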